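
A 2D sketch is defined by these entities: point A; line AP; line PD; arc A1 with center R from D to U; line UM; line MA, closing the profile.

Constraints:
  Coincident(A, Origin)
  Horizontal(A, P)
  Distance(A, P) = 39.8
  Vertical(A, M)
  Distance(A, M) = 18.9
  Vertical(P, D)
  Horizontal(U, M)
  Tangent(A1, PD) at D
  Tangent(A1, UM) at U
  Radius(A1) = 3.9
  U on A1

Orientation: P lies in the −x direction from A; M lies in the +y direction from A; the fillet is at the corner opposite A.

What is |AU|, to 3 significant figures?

40.6

The virtual corner opposite A is at (-39.8, 18.9). The tangent condition forces RD to be normal to PD and A1 meets UM tangentially, so RU is at right angles to UM, with radius 3.9, so the center R sits 3.9 in from both sides at R = (-35.9, 15.0). That places the tangent points at D = (-39.8, 15.0) on PD and U = (-35.9, 18.9) on UM. Then |AU| = |U − A| = 40.6.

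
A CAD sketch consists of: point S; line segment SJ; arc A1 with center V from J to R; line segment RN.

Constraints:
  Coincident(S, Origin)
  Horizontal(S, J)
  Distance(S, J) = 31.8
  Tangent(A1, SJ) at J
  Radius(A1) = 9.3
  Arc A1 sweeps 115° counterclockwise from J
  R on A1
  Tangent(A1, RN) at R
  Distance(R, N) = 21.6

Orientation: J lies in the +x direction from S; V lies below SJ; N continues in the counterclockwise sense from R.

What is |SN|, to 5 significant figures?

46.179

On A1, J sits at bearing 90° from V; a 115° counterclockwise sweep puts R at bearing 205°, so R = V + 9.3·(cos 205°, sin 205°) = (23.371, -13.230). The tangent condition forces VR to be normal to RN, so RN runs along (−sin 205°, cos 205°); with |RN| = 21.6, N = (32.500, -32.807). Then |SN| = |N − S| = 46.179.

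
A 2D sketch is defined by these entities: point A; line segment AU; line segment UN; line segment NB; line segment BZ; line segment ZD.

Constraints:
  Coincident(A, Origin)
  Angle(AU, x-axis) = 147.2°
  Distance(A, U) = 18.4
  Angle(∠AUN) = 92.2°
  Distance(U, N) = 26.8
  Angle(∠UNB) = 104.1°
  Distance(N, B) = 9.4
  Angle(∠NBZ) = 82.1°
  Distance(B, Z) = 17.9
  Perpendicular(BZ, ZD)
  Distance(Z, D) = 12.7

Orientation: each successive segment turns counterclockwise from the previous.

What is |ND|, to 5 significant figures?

16.950

∠NBZ = 82.1° gives BZ at 48.800° from the x-axis; with |BZ| = 17.9, Z = (-12.893, -5.6226). BZ is perpendicular to ZD, so ZD runs at 138.80°; with |ZD| = 12.7, D = (-22.449, 2.7427). Then |ND| = |D − N| = 16.950.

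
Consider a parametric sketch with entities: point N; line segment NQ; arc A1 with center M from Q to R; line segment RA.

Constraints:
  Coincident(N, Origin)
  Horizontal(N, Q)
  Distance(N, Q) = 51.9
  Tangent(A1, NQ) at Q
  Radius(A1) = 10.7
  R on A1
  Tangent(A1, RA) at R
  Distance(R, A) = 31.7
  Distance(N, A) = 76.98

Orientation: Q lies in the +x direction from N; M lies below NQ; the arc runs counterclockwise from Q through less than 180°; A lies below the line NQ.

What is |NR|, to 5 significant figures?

47.323

Checks: ∠(MQ, QN) = 90.00° ✓; |MQ| = 10.70 ✓; |MR| = 10.70 ✓; ∠(MR, RA) = 90.00° ✓; |RA| = 31.70 ✓; |NA| = 76.98 ✓.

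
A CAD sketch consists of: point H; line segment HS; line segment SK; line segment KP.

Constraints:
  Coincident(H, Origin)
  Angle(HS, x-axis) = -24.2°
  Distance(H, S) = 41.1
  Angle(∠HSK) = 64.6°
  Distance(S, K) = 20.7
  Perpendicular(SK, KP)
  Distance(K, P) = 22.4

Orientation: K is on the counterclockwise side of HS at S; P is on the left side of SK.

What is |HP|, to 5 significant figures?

15.044

H is at the origin; HS runs at -24.2° with length 41.1, so S = 41.1·(cos -24.2°, sin -24.2°) = (37.488, -16.848). ∠HSK = 64.6°, so SK runs at -24.2° + (180° − 64.6°) = 91.200° from the x-axis; with |SK| = 20.7, K = S + 20.7·(cos 91.200°, sin 91.200°) = (37.055, 3.8476). SK is perpendicular to KP; with |KP| = 22.4 on the left of SK, P = K + 22.4·(-0.99978, -0.020942) = (14.660, 3.3785). Then |HP| = |P − H| = 15.044.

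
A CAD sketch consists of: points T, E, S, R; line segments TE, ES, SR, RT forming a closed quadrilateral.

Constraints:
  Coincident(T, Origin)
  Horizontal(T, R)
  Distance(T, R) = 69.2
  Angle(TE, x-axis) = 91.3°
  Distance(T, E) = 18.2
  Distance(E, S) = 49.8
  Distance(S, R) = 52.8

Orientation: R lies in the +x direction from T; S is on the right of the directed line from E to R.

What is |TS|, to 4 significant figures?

34.55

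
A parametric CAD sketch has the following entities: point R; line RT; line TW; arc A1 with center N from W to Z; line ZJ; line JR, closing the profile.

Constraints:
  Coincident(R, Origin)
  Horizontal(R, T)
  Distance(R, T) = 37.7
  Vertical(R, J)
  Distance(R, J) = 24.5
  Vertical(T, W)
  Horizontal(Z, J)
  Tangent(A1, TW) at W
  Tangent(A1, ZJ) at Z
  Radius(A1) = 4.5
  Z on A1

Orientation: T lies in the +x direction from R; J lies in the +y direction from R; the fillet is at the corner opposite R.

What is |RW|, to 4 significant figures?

42.68

The virtual corner opposite R is at (37.70, 24.50). Since A1 is tangent to TW there, NW ⟂ TW and the tangent condition forces NZ to be normal to ZJ, with radius 4.5, so the center N sits 4.5 in from both sides at N = (33.20, 20.00). That places the tangent points at W = (37.70, 20.00) on TW and Z = (33.20, 24.50) on ZJ. Then |RW| = |W − R| = 42.68.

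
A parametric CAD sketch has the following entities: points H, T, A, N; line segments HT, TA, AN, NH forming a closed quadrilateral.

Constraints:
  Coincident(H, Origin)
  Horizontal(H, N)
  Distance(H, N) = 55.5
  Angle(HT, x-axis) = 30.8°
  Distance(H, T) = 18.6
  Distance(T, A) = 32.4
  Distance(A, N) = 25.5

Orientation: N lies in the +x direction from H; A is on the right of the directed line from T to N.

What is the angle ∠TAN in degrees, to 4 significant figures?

88.36°

Checks: HT at 30.80° ✓; |TA| = 32.40 ✓; |AN| = 25.50 ✓.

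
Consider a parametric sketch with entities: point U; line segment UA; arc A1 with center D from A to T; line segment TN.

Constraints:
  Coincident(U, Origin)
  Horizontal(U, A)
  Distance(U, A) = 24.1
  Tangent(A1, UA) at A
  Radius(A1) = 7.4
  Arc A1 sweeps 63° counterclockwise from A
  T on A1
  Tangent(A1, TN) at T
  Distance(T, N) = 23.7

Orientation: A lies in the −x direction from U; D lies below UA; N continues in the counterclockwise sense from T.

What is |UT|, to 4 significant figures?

30.96

U is at the origin; U and A share the same y with |UA| = 24.1 and A on the −x side, so A = (-24.10, 0.000). Since A1 is tangent to UA there, DA ⟂ UA, so D = A + (0, -7.4) = (-24.10, -7.400). On A1, A sits at bearing 90° from D; a 63° counterclockwise sweep puts T at bearing 153°, so T = D + 7.4·(cos 153°, sin 153°) = (-30.69, -4.040). Then |UT| = |T − U| = 30.96.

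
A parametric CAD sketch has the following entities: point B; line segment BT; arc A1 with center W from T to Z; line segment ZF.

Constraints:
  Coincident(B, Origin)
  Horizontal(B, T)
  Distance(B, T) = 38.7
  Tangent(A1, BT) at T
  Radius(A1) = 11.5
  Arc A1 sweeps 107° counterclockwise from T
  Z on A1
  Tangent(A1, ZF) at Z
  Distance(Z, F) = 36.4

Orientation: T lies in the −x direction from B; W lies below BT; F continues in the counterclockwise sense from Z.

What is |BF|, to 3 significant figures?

63.2

B is at the origin; BT is horizontal with |BT| = 38.7 and T on the −x side, so T = (-38.7, 0.00). Since A1 is tangent to BT there, WT ⟂ BT, so W = T + (0, -11.5) = (-38.7, -11.5). On A1, T sits at bearing 90° from W; a 107° counterclockwise sweep puts Z at bearing 197°, so Z = W + 11.5·(cos 197°, sin 197°) = (-49.7, -14.9). Since A1 is tangent to ZF there, WZ ⟂ ZF, so ZF runs along (−sin 197°, cos 197°); with |ZF| = 36.4, F = (-39.1, -49.7). Then |BF| = |F − B| = 63.2.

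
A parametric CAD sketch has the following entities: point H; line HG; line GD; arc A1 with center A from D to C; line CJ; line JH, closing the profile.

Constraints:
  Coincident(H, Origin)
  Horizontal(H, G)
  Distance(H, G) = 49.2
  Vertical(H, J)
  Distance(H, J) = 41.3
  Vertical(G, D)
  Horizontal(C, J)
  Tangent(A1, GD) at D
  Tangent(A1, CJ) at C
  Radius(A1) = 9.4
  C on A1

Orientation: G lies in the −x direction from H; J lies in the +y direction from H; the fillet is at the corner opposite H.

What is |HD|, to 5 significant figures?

58.637

The virtual corner opposite H is at (-49.200, 41.300). Tangency of A1 to GD means the radius AD is perpendicular to GD and since A1 is tangent to CJ there, AC ⟂ CJ, with radius 9.4, so the center A sits 9.4 in from both sides at A = (-39.800, 31.900). That places the tangent points at D = (-49.200, 31.900) on GD and C = (-39.800, 41.300) on CJ. Then |HD| = |D − H| = 58.637.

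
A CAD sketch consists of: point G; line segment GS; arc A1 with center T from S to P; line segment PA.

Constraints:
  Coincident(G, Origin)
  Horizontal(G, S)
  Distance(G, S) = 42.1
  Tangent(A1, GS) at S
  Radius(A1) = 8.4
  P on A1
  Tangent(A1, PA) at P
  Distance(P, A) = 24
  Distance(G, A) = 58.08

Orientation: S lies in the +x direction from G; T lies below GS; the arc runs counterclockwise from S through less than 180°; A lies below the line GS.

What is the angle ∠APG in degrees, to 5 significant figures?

142.04°

Checks: ∠(TS, SG) = 90.00° ✓; |TS| = 8.400 ✓; |TP| = 8.400 ✓; ∠(TP, PA) = 90.00° ✓; |PA| = 24.00 ✓; |GA| = 58.08 ✓.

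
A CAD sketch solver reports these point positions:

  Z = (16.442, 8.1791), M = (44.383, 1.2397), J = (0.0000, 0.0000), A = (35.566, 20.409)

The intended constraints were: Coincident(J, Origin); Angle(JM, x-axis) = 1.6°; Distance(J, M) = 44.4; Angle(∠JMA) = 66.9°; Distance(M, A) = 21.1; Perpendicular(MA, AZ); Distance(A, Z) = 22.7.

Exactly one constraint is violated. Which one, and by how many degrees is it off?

Perpendicular(MA, AZ) — off by 7.90°.

J = (0.00, 0.00) ✓; JM at 1.600° ✓; |JM| = 44.40 ✓; ∠JMA = 66.90° ✓; |MA| = 21.10 ✓; ∠(MA, AZ) = 97.90° ✗; |AZ| = 22.70 ✓.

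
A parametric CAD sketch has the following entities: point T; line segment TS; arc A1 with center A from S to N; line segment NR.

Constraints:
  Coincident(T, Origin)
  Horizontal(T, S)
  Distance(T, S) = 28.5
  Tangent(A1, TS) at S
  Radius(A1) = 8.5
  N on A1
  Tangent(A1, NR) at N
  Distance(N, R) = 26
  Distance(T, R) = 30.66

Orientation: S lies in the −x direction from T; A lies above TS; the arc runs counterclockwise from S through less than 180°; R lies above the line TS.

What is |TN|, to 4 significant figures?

21.33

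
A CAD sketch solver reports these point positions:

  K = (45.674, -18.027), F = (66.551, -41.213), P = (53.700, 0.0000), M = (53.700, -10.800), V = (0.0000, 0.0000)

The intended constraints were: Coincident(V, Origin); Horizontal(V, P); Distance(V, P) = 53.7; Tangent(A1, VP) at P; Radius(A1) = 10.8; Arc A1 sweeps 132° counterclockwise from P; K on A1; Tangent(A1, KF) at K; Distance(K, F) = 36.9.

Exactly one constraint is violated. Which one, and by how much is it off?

Distance(K, F) = 36.9 — off by 5.70.

V = (0.00, 0.00) ✓; V.y = 0.00, P.y = 0.00 ✓; |VP| = 53.70 ✓; ∠(MP, PV) = 90.00° ✓; |MP| = 10.80 ✓; bearing(M→K) − bearing(M→P) = 132.0° ✓; |MK| = 10.80 ✓; ∠(MK, KF) = 90.00° ✓; |KF| = 31.20 ✗.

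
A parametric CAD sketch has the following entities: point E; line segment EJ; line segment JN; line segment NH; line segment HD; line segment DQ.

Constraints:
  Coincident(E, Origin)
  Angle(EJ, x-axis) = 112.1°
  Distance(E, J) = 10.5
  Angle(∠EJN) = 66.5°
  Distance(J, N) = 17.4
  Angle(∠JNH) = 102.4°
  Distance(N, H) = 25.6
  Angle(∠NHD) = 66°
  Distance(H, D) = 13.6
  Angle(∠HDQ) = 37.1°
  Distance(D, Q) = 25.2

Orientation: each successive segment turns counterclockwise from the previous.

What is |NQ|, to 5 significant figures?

18.789

E is at the origin; EJ runs at 112.1° with length 10.5, so J = (-3.9504, 9.7286). ∠EJN = 66.5° gives JN at -134.40° from the x-axis; with |JN| = 17.4, N = (-16.124, -2.7033). ∠JNH = 102.4° gives NH at -56.800° from the x-axis; with |NH| = 25.6, H = (-2.1069, -24.124). ∠NHD = 66.0° gives HD at 57.200° from the x-axis; with |HD| = 13.6, D = (5.2604, -12.693). ∠HDQ = 37.1° gives DQ at -159.90° from the x-axis; with |DQ| = 25.2, Q = (-18.405, -21.353). Then |NQ| = |Q − N| = 18.789.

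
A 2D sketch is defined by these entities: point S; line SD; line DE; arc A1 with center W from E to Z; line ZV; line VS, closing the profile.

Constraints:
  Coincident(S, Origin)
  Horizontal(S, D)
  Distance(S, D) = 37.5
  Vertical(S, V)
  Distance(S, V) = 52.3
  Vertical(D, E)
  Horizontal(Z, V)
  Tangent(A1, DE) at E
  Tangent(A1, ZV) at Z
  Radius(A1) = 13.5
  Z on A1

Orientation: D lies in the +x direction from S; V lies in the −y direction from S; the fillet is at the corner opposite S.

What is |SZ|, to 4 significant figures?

57.54

The virtual corner opposite S is at (37.50, -52.30). The tangent condition forces WE to be normal to DE and tangency of A1 to ZV means the radius WZ is perpendicular to ZV, with radius 13.5, so the center W sits 13.5 in from both sides at W = (24.00, -38.80). That places the tangent points at E = (37.50, -38.80) on DE and Z = (24.00, -52.30) on ZV. Then |SZ| = |Z − S| = 57.54.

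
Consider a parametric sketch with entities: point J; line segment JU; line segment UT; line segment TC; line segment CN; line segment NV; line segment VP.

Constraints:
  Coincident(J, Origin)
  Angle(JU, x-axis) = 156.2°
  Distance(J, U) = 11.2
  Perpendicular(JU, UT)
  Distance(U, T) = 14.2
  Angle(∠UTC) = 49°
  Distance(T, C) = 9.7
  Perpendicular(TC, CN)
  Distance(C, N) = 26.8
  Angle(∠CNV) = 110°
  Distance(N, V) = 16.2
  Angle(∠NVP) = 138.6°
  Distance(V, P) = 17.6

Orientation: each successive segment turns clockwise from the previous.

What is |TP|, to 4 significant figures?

33.94

J is at the origin; JU runs at 156.2° with length 11.2, so U = (-10.25, 4.520). JU ⟂ UT, so UT runs at 66.20°; with |UT| = 14.2, T = (-4.517, 17.51). ∠UTC = 49.0° gives TC at -64.80° from the x-axis; with |TC| = 9.7, C = (-0.3871, 8.735). The perpendicularity gives CN at right angles to TC, so CN runs at -154.8°; with |CN| = 26.8, N = (-24.64, -2.676). ∠CNV = 110.0° gives NV at 135.2° from the x-axis; with |NV| = 16.2, V = (-36.13, 8.740). ∠NVP = 138.6° gives VP at 93.80° from the x-axis; with |VP| = 17.6, P = (-37.30, 26.30). Then |TP| = |P − T| = 33.94.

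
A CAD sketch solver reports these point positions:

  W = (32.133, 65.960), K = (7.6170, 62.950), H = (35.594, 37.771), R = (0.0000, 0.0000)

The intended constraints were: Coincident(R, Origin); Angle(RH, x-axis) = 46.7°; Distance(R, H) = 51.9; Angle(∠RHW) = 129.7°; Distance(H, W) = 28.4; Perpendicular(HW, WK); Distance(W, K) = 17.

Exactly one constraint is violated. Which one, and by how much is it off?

Distance(W, K) = 17 — off by 7.70.

R = (0.00, 0.00) ✓; RH at 46.70° ✓; |RH| = 51.90 ✓; ∠RHW = 129.7° ✓; |HW| = 28.40 ✓; ∠(HW, WK) = 90.00° ✓; |WK| = 24.70 ✗.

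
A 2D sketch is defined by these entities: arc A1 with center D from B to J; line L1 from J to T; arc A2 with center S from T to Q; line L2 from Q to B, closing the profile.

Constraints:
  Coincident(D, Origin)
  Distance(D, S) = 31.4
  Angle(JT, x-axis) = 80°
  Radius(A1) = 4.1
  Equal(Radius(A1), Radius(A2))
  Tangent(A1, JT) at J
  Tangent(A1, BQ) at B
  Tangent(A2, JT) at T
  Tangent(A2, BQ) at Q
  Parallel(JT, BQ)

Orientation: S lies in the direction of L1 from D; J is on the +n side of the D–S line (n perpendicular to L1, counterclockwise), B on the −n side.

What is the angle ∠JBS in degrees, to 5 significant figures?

82.561°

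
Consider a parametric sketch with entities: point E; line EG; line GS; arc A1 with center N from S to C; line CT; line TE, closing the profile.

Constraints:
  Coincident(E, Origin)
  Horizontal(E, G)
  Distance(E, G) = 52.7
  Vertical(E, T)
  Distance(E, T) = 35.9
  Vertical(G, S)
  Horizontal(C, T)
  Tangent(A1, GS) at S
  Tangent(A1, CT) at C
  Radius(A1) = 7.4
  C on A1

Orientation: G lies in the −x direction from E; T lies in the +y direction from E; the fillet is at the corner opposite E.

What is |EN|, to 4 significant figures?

53.52

ET is vertical with |ET| = 35.9 and T on the +y side, so T = (0.000, 35.90). The virtual corner opposite E is at (-52.70, 35.90). The tangent condition forces NS to be normal to GS and tangency of A1 to CT means the radius NC is perpendicular to CT, with radius 7.4, so the center N sits 7.4 in from both sides at N = (-45.30, 28.50). Then |EN| = |N − E| = 53.52.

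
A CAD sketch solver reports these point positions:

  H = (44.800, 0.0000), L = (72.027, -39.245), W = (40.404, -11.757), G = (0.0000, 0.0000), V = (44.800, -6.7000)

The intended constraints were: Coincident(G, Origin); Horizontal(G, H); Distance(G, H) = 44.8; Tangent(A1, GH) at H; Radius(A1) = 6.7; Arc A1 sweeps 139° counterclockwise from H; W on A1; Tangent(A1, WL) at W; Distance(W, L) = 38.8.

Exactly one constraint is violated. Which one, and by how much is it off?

Distance(W, L) = 38.8 — off by 3.10.

G = (0.00, 0.00) ✓; G.y = 0.00, H.y = 0.00 ✓; |GH| = 44.80 ✓; ∠(VH, HG) = 90.00° ✓; |VH| = 6.700 ✓; bearing(V→W) − bearing(V→H) = 139.0° ✓; |VW| = 6.701 ✓; ∠(VW, WL) = 90.00° ✓; |WL| = 41.90 ✗.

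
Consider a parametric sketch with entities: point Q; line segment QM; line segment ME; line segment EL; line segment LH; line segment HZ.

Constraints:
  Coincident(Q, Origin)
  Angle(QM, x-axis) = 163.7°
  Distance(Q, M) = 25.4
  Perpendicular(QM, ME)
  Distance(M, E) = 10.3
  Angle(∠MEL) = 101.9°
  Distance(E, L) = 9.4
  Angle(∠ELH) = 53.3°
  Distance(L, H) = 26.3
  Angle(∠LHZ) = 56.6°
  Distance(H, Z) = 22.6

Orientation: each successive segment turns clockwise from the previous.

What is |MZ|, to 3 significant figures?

15.7

Q is at the origin; QM runs at 163.7° with length 25.4, so M = (-24.4, 7.13). QM is perpendicular to ME, so ME runs at 73.7°; with |ME| = 10.3, E = (-21.5, 17.0). ∠MEL = 101.9° gives EL at -4.40° from the x-axis; with |EL| = 9.4, L = (-12.1, 16.3). ∠ELH = 53.3° gives LH at -131° from the x-axis; with |LH| = 26.3, H = (-29.4, -3.52). ∠LHZ = 56.6° gives HZ at 106° from the x-axis; with |HZ| = 22.6, Z = (-35.4, 18.3). Then |MZ| = |Z − M| = 15.7.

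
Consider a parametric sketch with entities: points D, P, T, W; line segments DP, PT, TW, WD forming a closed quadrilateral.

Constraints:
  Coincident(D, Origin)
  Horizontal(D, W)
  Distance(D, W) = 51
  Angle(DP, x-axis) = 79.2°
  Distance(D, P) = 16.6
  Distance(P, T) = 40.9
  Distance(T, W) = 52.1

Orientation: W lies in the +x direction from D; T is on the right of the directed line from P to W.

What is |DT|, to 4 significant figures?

25.06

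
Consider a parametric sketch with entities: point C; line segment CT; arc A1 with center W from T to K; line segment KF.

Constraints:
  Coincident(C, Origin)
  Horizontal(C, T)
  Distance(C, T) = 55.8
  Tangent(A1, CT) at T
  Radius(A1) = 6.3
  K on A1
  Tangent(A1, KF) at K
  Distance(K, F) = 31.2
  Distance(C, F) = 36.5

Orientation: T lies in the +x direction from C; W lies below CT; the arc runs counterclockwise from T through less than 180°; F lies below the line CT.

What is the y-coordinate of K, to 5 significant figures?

-1.6568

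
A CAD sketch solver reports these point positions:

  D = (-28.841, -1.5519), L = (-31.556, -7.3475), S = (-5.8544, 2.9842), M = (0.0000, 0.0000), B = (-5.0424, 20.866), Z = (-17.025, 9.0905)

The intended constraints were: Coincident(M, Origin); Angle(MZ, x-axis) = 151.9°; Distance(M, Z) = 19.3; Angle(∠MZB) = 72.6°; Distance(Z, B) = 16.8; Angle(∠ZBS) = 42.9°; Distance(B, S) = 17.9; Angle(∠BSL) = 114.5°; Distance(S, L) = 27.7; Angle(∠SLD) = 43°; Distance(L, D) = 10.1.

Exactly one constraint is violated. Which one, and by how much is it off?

Distance(L, D) = 10.1 — off by 3.70.

M = (0.00, 0.00) ✓; MZ at 151.9° ✓; |MZ| = 19.30 ✓; ∠MZB = 72.60° ✓; |ZB| = 16.80 ✓; ∠ZBS = 42.90° ✓; |BS| = 17.90 ✓; ∠BSL = 114.5° ✓; |SL| = 27.70 ✓; ∠SLD = 43.00° ✓; |LD| = 6.400 ✗.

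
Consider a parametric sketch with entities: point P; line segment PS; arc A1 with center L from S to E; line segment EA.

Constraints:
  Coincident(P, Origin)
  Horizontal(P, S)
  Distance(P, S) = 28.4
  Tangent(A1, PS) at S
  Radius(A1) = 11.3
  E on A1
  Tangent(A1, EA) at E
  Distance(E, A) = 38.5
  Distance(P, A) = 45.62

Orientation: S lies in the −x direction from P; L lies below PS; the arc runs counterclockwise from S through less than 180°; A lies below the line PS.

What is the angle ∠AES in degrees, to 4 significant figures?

110.5°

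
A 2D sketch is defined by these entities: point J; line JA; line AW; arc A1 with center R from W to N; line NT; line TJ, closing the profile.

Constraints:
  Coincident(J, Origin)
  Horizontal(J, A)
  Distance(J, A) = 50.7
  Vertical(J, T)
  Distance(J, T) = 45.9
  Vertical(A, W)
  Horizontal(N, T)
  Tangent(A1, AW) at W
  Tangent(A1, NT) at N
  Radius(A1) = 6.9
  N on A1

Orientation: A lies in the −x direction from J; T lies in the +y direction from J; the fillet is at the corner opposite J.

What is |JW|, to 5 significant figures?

63.965

The virtual corner opposite J is at (-50.700, 45.900). The tangent condition forces RW to be normal to AW and the tangent condition forces RN to be normal to NT, with radius 6.9, so the center R sits 6.9 in from both sides at R = (-43.800, 39.000). That places the tangent points at W = (-50.700, 39.000) on AW and N = (-43.800, 45.900) on NT. Then |JW| = |W − J| = 63.965.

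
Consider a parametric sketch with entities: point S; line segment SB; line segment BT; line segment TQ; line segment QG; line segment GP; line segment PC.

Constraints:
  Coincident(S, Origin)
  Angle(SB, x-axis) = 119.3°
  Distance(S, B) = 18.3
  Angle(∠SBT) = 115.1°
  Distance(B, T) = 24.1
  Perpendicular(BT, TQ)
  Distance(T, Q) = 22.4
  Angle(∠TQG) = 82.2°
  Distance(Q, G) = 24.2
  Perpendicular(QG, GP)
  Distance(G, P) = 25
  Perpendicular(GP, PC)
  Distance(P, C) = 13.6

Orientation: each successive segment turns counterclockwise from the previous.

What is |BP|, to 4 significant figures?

6.658

S is at the origin; SB runs at 119.3° with length 18.3, so B = (-8.956, 15.96). ∠SBT = 115.1° gives BT at -175.8° from the x-axis; with |BT| = 24.1, T = (-32.99, 14.19). The perpendicularity gives TQ at right angles to BT, so TQ runs at -85.80°; with |TQ| = 22.4, Q = (-31.35, -8.146). ∠TQG = 82.2° gives QG at 12.00° from the x-axis; with |QG| = 24.2, G = (-7.679, -3.115). QG is perpendicular to GP, so GP runs at 102.0°; with |GP| = 25.0, P = (-12.88, 21.34). Then |BP| = |P − B| = 6.658.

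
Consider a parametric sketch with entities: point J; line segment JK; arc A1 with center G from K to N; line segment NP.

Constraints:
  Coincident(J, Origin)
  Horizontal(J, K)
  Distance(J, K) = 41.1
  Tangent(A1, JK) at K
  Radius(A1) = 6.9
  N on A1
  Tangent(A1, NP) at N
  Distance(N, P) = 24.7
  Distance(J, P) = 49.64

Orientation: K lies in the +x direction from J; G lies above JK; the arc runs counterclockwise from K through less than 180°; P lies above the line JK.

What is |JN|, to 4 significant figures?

48.41

J is at the origin; J and K share the same y with |JK| = 41.1 and K on the +x side, so K = (41.10, 0.000). Since A1 is tangent to JK there, GK ⟂ JK, so G = K + (0, 6.9) = (41.10, 6.900). Since GN ⟂ NP (tangency), |GP| = √(6.9² + 24.7²) = 25.65 regardless of where N sits on A1. So P lies on both circle(J, 49.64) and circle(G, 25.65); the above-JK intersection is P = (37.68, 32.32). N is the foot of the tangent from P: N = (47.44, 9.626).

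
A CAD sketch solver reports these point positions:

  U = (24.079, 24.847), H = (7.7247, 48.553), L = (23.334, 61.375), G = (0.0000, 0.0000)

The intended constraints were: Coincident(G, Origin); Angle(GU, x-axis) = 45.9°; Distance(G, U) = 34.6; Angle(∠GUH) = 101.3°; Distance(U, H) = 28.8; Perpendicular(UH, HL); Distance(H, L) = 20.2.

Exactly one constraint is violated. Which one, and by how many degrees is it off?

Perpendicular(UH, HL) — off by 4.80°.

G = (0.00, 0.00) ✓; GU at 45.90° ✓; |GU| = 34.60 ✓; ∠GUH = 101.3° ✓; |UH| = 28.80 ✓; ∠(UH, HL) = 85.20° ✗; |HL| = 20.20 ✓.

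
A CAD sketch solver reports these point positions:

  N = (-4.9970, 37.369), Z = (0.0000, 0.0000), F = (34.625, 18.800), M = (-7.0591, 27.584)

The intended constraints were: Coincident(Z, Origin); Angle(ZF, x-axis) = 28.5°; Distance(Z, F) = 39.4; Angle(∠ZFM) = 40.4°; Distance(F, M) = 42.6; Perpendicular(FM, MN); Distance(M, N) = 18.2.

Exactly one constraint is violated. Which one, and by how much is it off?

Distance(M, N) = 18.2 — off by 8.20.

Z = (0.00, 0.00) ✓; ZF at 28.50° ✓; |ZF| = 39.40 ✓; ∠ZFM = 40.40° ✓; |FM| = 42.60 ✓; ∠(FM, MN) = 90.00° ✓; |MN| = 10.00 ✗.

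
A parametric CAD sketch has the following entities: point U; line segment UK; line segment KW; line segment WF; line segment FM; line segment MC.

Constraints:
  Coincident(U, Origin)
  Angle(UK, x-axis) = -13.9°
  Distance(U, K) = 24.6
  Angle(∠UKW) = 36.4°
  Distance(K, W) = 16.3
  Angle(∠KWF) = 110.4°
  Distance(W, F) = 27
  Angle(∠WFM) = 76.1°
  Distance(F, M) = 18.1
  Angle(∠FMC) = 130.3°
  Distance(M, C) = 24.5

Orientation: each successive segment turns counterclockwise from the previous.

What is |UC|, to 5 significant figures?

30.200

U is at the origin; UK runs at -13.9° with length 24.6, so K = (23.880, -5.9096). ∠UKW = 36.4° gives KW at 129.70° from the x-axis; with |KW| = 16.3, W = (13.468, 6.6316). ∠KWF = 110.4° gives WF at -160.70° from the x-axis; with |WF| = 27.0, F = (-12.015, -2.2923). ∠WFM = 76.1° gives FM at -56.800° from the x-axis; with |FM| = 18.1, M = (-2.1040, -17.438). ∠FMC = 130.3° gives MC at -7.1000° from the x-axis; with |MC| = 24.5, C = (22.208, -20.466). Then |UC| = |C − U| = 30.200.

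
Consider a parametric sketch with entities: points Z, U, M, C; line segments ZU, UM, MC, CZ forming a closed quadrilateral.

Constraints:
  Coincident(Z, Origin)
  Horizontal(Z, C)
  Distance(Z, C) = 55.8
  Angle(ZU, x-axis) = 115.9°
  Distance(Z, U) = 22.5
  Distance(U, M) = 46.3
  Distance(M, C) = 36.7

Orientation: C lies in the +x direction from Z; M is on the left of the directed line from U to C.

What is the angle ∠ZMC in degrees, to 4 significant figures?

83.13°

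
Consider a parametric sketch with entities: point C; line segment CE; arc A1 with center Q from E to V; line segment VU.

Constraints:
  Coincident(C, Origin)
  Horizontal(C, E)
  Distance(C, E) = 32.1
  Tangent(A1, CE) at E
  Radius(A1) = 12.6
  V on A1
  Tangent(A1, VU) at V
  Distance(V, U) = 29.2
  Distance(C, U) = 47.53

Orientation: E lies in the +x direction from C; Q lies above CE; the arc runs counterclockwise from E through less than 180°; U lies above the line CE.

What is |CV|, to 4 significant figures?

46.42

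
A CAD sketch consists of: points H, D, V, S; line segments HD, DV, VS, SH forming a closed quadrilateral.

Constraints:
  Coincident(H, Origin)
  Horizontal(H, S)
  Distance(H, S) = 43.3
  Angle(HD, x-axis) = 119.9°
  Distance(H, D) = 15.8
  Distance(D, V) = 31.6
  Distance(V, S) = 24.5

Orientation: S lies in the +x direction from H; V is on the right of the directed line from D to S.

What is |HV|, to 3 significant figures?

19.2

Checks: |DV| = 31.60 ✓; |VS| = 24.50 ✓.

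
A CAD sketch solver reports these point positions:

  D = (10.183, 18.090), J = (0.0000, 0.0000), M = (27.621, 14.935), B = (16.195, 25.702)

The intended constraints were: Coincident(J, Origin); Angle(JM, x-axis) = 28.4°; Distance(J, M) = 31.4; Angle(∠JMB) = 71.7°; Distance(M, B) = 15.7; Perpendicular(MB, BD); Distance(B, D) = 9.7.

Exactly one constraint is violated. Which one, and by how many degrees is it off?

Perpendicular(MB, BD) — off by 5.00°.

J = (0.00, 0.00) ✓; JM at 28.40° ✓; |JM| = 31.40 ✓; ∠JMB = 71.70° ✓; |MB| = 15.70 ✓; ∠(MB, BD) = 95.00° ✗; |BD| = 9.700 ✓.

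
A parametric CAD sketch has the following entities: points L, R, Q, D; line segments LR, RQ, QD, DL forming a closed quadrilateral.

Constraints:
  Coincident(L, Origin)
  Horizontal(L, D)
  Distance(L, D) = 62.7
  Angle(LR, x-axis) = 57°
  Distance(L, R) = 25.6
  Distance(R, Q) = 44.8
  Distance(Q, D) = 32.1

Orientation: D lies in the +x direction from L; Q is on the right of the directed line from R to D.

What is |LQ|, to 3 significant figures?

39.9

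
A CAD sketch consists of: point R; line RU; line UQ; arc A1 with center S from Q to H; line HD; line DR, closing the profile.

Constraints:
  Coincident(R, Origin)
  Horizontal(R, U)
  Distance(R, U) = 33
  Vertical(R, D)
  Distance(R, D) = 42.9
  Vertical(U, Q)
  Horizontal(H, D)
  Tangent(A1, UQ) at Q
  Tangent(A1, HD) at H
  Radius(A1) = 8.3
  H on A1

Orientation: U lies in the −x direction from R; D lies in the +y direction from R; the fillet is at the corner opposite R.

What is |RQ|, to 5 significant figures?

47.814

R is at the origin; R and U share the same y with |RU| = 33.0 and U on the −x side, so U = (-33.000, 0.0000). R and D share the same x with |RD| = 42.9 and D on the +y side, so D = (0.0000, 42.900). The virtual corner opposite R is at (-33.000, 42.900). Since A1 is tangent to UQ there, SQ ⟂ UQ and A1 meets HD tangentially, so SH is at right angles to HD, with radius 8.3, so the center S sits 8.3 in from both sides at S = (-24.700, 34.600). That places the tangent points at Q = (-33.000, 34.600) on UQ and H = (-24.700, 42.900) on HD. Then |RQ| = |Q − R| = 47.814.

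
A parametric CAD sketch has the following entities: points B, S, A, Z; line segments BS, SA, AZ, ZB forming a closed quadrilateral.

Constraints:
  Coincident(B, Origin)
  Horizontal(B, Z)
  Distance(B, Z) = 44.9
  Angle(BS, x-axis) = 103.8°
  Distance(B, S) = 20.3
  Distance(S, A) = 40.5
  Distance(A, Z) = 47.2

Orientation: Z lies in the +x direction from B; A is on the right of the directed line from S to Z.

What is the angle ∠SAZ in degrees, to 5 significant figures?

74.757°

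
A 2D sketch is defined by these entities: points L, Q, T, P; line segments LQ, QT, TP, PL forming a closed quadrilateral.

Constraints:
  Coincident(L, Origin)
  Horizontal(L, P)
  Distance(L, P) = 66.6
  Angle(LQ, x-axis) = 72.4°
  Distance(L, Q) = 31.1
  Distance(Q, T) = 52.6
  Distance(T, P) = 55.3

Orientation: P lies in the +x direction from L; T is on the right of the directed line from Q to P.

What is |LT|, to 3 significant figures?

27.7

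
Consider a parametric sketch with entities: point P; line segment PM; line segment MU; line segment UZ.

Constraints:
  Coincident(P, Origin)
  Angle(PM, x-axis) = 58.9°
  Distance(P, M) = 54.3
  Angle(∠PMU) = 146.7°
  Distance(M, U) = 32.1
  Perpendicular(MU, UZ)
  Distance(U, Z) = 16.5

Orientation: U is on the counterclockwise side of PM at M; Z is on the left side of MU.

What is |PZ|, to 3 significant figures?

78.6

P is at the origin; PM runs at 58.9° with length 54.3, so M = 54.3·(cos 58.9°, sin 58.9°) = (28.0, 46.5). ∠PMU = 146.7°, so MU runs at 58.9° + (180° − 146.7°) = 92.2° from the x-axis; with |MU| = 32.1, U = M + 32.1·(cos 92.2°, sin 92.2°) = (26.8, 78.6). The perpendicularity gives UZ at right angles to MU; with |UZ| = 16.5 on the left of MU, Z = U + 16.5·(-0.999, -0.0384) = (10.3, 77.9). Then |PZ| = |Z − P| = 78.6.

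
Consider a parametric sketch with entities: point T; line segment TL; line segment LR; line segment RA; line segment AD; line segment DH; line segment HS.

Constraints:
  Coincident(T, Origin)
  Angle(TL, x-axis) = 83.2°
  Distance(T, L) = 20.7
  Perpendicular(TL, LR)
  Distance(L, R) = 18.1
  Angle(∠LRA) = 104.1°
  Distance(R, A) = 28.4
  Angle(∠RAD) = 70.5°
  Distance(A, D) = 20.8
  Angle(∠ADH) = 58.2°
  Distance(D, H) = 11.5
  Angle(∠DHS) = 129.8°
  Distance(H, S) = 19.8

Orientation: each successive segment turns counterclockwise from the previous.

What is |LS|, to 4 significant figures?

34.71

T is at the origin; TL runs at 83.2° with length 20.7, so L = (2.451, 20.55). TL ⟂ LR, so LR runs at 173.2°; with |LR| = 18.1, R = (-15.52, 22.70). ∠LRA = 104.1° gives RA at -110.9° from the x-axis; with |RA| = 28.4, A = (-25.65, -3.834). ∠RAD = 70.5° gives AD at -1.400° from the x-axis; with |AD| = 20.8, D = (-4.859, -4.342). ∠ADH = 58.2° gives DH at 120.4° from the x-axis; with |DH| = 11.5, H = (-10.68, 5.577). ∠DHS = 129.8° gives HS at 170.6° from the x-axis; with |HS| = 19.8, S = (-30.21, 8.811). Then |LS| = |S − L| = 34.71.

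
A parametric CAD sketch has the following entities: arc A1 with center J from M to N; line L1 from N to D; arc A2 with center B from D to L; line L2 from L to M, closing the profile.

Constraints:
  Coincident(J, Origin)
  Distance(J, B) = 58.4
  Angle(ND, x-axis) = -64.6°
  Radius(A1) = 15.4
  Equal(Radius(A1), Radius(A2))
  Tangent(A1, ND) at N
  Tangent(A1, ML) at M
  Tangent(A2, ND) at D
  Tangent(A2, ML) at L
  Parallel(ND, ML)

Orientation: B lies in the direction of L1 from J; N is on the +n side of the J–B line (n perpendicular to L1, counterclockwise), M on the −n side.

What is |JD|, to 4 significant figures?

60.40

The slot axis is L1's direction at -64.6°, so u = (cos -64.6°, sin -64.6°) = (0.4289, -0.9033) and n = (−sin -64.6°, cos -64.6°) = (0.9033, 0.4289). J is at the origin and B lies 58.4 along u from J, so B = 58.4·u = (25.05, -52.75). Tangency of A1 to both parallel lines with radius 15.4 puts N and M at J ± 15.4·n: N = (13.91, 6.606), M = (-13.91, -6.606). Equal radii place D and L the same way about B: D = B + 15.4·n = (38.96, -46.15), L = B − 15.4·n = (11.14, -59.36). Then |JD| = |D − J| = 60.40.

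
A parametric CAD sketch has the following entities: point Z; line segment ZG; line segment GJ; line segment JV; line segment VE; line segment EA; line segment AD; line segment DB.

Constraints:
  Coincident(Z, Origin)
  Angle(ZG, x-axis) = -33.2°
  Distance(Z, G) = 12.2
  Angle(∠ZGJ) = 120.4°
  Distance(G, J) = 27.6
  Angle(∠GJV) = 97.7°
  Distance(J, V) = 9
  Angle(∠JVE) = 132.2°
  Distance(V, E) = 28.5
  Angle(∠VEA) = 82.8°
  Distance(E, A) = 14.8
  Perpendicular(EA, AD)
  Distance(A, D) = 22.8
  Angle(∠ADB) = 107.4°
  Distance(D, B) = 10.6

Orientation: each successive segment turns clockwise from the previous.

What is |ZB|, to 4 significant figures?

32.54

Z is at the origin; ZG runs at -33.2° with length 12.2, so G = (10.21, -6.680). ∠ZGJ = 120.4° gives GJ at -92.80° from the x-axis; with |GJ| = 27.6, J = (8.860, -34.25). ∠GJV = 97.7° gives JV at -175.1° from the x-axis; with |JV| = 9.0, V = (-0.1068, -35.02). ∠JVE = 132.2° gives VE at 137.1° from the x-axis; with |VE| = 28.5, E = (-20.98, -15.62). ∠VEA = 82.8° gives EA at 39.90° from the x-axis; with |EA| = 14.8, A = (-9.630, -6.122). EA is perpendicular to AD, so AD runs at -50.10°; with |AD| = 22.8, D = (4.995, -23.61). ∠ADB = 107.4° gives DB at -122.7° from the x-axis; with |DB| = 10.6, B = (-0.7318, -32.53). Then |ZB| = |B − Z| = 32.54.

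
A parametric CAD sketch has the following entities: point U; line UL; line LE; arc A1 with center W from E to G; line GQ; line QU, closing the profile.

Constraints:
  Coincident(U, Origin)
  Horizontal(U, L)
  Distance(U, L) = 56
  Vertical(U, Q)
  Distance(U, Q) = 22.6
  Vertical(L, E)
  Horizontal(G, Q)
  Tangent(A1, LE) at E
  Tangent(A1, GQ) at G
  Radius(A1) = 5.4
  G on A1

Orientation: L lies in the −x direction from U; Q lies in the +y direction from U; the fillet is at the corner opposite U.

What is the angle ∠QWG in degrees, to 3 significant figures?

83.9°

U is at the origin; UL is horizontal with |UL| = 56.0 and L on the −x side, so L = (-56.0, 0.00). UQ is vertical with |UQ| = 22.6 and Q on the +y side, so Q = (0.00, 22.6). The virtual corner opposite U is at (-56.0, 22.6). Tangency of A1 to LE means the radius WE is perpendicular to LE and the tangent condition forces WG to be normal to GQ, with radius 5.4, so the center W sits 5.4 in from both sides at W = (-50.6, 17.2). That places the tangent points at E = (-56.0, 17.2) on LE and G = (-50.6, 22.6) on GQ. Then cos ∠QWG = WQ·WG / (|WQ||WG|), giving 83.9°.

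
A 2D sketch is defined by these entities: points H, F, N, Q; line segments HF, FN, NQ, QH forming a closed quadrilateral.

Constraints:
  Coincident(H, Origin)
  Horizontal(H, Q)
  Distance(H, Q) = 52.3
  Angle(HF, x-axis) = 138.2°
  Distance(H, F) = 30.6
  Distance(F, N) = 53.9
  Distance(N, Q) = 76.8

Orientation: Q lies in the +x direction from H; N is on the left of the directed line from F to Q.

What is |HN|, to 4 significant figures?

64.34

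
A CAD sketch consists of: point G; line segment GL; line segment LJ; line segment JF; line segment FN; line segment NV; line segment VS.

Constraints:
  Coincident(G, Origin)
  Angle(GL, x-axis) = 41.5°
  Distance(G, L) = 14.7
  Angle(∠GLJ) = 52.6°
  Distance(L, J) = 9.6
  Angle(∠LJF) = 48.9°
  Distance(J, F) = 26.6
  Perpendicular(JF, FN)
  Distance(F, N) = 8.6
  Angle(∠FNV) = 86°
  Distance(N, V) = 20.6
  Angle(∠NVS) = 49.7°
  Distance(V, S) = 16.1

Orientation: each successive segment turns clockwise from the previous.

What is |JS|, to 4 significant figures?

17.84

G is at the origin; GL runs at 41.5° with length 14.7, so L = (11.01, 9.741). ∠GLJ = 52.6° gives LJ at -85.90° from the x-axis; with |LJ| = 9.6, J = (11.70, 0.1651). ∠LJF = 48.9° gives JF at 143.0° from the x-axis; with |JF| = 26.6, F = (-9.548, 16.17). JF is perpendicular to FN, so FN runs at 53.00°; with |FN| = 8.6, N = (-4.372, 23.04). ∠FNV = 86.0° gives NV at -41.00° from the x-axis; with |NV| = 20.6, V = (11.17, 9.527). ∠NVS = 49.7° gives VS at -171.3° from the x-axis; with |VS| = 16.1, S = (-4.740, 7.092). Then |JS| = |S − J| = 17.84.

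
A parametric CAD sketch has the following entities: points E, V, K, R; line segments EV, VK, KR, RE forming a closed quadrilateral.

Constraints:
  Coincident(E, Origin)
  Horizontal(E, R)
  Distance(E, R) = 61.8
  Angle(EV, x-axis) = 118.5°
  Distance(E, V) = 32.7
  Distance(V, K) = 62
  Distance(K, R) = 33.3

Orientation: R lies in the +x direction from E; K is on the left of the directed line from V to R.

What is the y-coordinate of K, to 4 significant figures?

29.52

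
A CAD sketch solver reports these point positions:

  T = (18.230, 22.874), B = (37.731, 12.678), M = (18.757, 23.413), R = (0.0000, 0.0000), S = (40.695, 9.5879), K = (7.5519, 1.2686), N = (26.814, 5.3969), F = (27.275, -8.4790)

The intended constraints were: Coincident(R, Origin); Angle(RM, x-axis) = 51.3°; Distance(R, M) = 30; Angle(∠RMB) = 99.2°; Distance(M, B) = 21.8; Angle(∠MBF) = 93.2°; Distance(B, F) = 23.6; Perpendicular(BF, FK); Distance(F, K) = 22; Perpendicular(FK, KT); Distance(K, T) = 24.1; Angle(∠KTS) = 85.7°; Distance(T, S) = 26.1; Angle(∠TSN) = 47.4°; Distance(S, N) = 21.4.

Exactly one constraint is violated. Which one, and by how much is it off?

Distance(S, N) = 21.4 — off by 6.90.

R = (0.00, 0.00) ✓; RM at 51.30° ✓; |RM| = 30.00 ✓; ∠RMB = 99.20° ✓; |MB| = 21.80 ✓; ∠MBF = 93.20° ✓; |BF| = 23.60 ✓; ∠(BF, FK) = 90.00° ✓; |FK| = 22.00 ✓; ∠(FK, KT) = 90.00° ✓; |KT| = 24.10 ✓; ∠KTS = 85.70° ✓; |TS| = 26.10 ✓; ∠TSN = 47.40° ✓; |SN| = 14.50 ✗.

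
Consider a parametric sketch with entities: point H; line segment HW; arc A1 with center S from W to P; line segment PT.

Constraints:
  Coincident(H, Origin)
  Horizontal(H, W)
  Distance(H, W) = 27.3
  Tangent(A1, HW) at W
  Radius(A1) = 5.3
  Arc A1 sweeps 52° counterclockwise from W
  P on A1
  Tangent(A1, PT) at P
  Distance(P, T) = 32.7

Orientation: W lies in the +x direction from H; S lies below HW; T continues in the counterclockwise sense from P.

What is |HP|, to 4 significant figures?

23.21

H is at the origin; HW is horizontal with |HW| = 27.3 and W on the +x side, so W = (27.30, 0.000). Tangency of A1 to HW means the radius SW is perpendicular to HW, so S = W + (0, -5.3) = (27.30, -5.300). On A1, W sits at bearing 90° from S; a 52° counterclockwise sweep puts P at bearing 142°, so P = S + 5.3·(cos 142°, sin 142°) = (23.12, -2.037). Then |HP| = |P − H| = 23.21.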